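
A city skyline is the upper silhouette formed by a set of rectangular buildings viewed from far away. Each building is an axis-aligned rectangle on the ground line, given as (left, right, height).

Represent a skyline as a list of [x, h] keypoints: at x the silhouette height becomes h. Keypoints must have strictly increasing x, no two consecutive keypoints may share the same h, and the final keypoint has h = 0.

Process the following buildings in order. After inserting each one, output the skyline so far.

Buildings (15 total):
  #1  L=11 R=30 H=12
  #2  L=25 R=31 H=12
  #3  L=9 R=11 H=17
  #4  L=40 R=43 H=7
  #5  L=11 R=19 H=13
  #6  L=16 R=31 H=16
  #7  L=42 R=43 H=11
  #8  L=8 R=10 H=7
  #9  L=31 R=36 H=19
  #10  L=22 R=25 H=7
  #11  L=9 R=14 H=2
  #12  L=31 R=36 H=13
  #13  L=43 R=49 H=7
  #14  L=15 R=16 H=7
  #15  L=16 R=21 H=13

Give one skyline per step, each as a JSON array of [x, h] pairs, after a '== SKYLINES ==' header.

== SKYLINES ==
[[11,12],[30,0]]
[[11,12],[31,0]]
[[9,17],[11,12],[31,0]]
[[9,17],[11,12],[31,0],[40,7],[43,0]]
[[9,17],[11,13],[19,12],[31,0],[40,7],[43,0]]
[[9,17],[11,13],[16,16],[31,0],[40,7],[43,0]]
[[9,17],[11,13],[16,16],[31,0],[40,7],[42,11],[43,0]]
[[8,7],[9,17],[11,13],[16,16],[31,0],[40,7],[42,11],[43,0]]
[[8,7],[9,17],[11,13],[16,16],[31,19],[36,0],[40,7],[42,11],[43,0]]
[[8,7],[9,17],[11,13],[16,16],[31,19],[36,0],[40,7],[42,11],[43,0]]
[[8,7],[9,17],[11,13],[16,16],[31,19],[36,0],[40,7],[42,11],[43,0]]
[[8,7],[9,17],[11,13],[16,16],[31,19],[36,0],[40,7],[42,11],[43,0]]
[[8,7],[9,17],[11,13],[16,16],[31,19],[36,0],[40,7],[42,11],[43,7],[49,0]]
[[8,7],[9,17],[11,13],[16,16],[31,19],[36,0],[40,7],[42,11],[43,7],[49,0]]
[[8,7],[9,17],[11,13],[16,16],[31,19],[36,0],[40,7],[42,11],[43,7],[49,0]]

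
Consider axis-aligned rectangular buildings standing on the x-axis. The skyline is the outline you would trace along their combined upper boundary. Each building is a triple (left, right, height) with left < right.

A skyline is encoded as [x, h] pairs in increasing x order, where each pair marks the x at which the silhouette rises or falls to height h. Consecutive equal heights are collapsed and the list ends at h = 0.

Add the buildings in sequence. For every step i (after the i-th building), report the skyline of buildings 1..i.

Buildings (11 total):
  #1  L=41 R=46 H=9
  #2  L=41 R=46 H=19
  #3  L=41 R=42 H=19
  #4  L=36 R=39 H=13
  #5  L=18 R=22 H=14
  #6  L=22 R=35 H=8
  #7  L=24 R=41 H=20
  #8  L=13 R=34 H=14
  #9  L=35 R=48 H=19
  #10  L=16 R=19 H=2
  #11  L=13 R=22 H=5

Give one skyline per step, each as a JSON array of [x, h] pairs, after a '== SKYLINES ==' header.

== SKYLINES ==
[[41,9],[46,0]]
[[41,19],[46,0]]
[[41,19],[46,0]]
[[36,13],[39,0],[41,19],[46,0]]
[[18,14],[22,0],[36,13],[39,0],[41,19],[46,0]]
[[18,14],[22,8],[35,0],[36,13],[39,0],[41,19],[46,0]]
[[18,14],[22,8],[24,20],[41,19],[46,0]]
[[13,14],[24,20],[41,19],[46,0]]
[[13,14],[24,20],[41,19],[48,0]]
[[13,14],[24,20],[41,19],[48,0]]
[[13,14],[24,20],[41,19],[48,0]]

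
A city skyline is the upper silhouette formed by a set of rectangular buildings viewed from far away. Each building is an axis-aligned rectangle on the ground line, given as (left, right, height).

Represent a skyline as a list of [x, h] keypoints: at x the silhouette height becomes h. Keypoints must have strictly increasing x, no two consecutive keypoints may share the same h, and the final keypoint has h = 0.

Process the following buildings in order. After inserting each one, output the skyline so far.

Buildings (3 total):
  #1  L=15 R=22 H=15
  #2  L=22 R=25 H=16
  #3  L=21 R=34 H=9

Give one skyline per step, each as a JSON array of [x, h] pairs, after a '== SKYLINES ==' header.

== SKYLINES ==
[[15,15],[22,0]]
[[15,15],[22,16],[25,0]]
[[15,15],[22,16],[25,9],[34,0]]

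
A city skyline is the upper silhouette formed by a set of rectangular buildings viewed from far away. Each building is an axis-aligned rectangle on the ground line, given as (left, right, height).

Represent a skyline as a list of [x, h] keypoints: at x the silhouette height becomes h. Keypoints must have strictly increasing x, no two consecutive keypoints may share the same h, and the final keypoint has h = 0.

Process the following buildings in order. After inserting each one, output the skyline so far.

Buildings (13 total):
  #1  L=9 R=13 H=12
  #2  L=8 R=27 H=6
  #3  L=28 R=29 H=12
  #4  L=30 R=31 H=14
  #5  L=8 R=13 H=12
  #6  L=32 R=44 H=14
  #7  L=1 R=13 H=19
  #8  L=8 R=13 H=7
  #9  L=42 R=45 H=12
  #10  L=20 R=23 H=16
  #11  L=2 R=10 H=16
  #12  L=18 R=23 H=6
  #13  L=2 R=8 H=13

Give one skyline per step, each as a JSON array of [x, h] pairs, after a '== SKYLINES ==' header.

== SKYLINES ==
[[9,12],[13,0]]
[[8,6],[9,12],[13,6],[27,0]]
[[8,6],[9,12],[13,6],[27,0],[28,12],[29,0]]
[[8,6],[9,12],[13,6],[27,0],[28,12],[29,0],[30,14],[31,0]]
[[8,12],[13,6],[27,0],[28,12],[29,0],[30,14],[31,0]]
[[8,12],[13,6],[27,0],[28,12],[29,0],[30,14],[31,0],[32,14],[44,0]]
[[1,19],[13,6],[27,0],[28,12],[29,0],[30,14],[31,0],[32,14],[44,0]]
[[1,19],[13,6],[27,0],[28,12],[29,0],[30,14],[31,0],[32,14],[44,0]]
[[1,19],[13,6],[27,0],[28,12],[29,0],[30,14],[31,0],[32,14],[44,12],[45,0]]
[[1,19],[13,6],[20,16],[23,6],[27,0],[28,12],[29,0],[30,14],[31,0],[32,14],[44,12],[45,0]]
[[1,19],[13,6],[20,16],[23,6],[27,0],[28,12],[29,0],[30,14],[31,0],[32,14],[44,12],[45,0]]
[[1,19],[13,6],[20,16],[23,6],[27,0],[28,12],[29,0],[30,14],[31,0],[32,14],[44,12],[45,0]]
[[1,19],[13,6],[20,16],[23,6],[27,0],[28,12],[29,0],[30,14],[31,0],[32,14],[44,12],[45,0]]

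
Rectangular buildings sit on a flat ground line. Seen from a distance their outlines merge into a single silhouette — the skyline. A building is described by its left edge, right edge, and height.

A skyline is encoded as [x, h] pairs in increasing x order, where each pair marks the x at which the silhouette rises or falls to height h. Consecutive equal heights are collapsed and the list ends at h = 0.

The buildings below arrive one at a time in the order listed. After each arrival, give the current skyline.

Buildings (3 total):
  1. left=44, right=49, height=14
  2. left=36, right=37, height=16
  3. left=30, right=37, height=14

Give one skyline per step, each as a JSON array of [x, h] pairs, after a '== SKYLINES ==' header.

== SKYLINES ==
[[44,14],[49,0]]
[[36,16],[37,0],[44,14],[49,0]]
[[30,14],[36,16],[37,0],[44,14],[49,0]]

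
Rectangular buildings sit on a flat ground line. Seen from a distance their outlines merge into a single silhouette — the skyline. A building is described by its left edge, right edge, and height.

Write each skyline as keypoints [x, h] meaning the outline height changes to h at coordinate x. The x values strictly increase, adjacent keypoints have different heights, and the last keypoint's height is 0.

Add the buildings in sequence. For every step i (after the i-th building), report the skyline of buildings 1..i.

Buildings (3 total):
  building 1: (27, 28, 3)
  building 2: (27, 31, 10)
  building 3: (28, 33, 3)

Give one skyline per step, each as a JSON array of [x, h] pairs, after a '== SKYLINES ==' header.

== SKYLINES ==
[[27,3],[28,0]]
[[27,10],[31,0]]
[[27,10],[31,3],[33,0]]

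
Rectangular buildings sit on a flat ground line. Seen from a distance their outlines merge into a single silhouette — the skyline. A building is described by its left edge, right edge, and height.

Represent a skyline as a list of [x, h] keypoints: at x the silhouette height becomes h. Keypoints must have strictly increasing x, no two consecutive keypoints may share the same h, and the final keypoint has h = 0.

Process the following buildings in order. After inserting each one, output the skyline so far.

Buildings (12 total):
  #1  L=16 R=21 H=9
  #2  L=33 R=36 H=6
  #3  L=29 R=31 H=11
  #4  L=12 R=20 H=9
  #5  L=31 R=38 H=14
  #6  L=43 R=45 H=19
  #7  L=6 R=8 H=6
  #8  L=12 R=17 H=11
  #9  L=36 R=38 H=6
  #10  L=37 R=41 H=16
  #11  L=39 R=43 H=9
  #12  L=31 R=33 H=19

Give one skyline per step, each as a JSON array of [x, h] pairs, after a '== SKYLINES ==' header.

== SKYLINES ==
[[16,9],[21,0]]
[[16,9],[21,0],[33,6],[36,0]]
[[16,9],[21,0],[29,11],[31,0],[33,6],[36,0]]
[[12,9],[21,0],[29,11],[31,0],[33,6],[36,0]]
[[12,9],[21,0],[29,11],[31,14],[38,0]]
[[12,9],[21,0],[29,11],[31,14],[38,0],[43,19],[45,0]]
[[6,6],[8,0],[12,9],[21,0],[29,11],[31,14],[38,0],[43,19],[45,0]]
[[6,6],[8,0],[12,11],[17,9],[21,0],[29,11],[31,14],[38,0],[43,19],[45,0]]
[[6,6],[8,0],[12,11],[17,9],[21,0],[29,11],[31,14],[38,0],[43,19],[45,0]]
[[6,6],[8,0],[12,11],[17,9],[21,0],[29,11],[31,14],[37,16],[41,0],[43,19],[45,0]]
[[6,6],[8,0],[12,11],[17,9],[21,0],[29,11],[31,14],[37,16],[41,9],[43,19],[45,0]]
[[6,6],[8,0],[12,11],[17,9],[21,0],[29,11],[31,19],[33,14],[37,16],[41,9],[43,19],[45,0]]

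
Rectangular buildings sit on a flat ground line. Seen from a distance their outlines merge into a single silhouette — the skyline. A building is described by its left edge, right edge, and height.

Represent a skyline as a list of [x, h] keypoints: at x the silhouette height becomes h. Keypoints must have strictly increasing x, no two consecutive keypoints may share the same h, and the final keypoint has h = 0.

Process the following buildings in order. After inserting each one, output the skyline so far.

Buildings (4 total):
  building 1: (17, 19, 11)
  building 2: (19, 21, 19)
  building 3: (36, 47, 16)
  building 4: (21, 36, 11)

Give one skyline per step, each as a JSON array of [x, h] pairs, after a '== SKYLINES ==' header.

== SKYLINES ==
[[17,11],[19,0]]
[[17,11],[19,19],[21,0]]
[[17,11],[19,19],[21,0],[36,16],[47,0]]
[[17,11],[19,19],[21,11],[36,16],[47,0]]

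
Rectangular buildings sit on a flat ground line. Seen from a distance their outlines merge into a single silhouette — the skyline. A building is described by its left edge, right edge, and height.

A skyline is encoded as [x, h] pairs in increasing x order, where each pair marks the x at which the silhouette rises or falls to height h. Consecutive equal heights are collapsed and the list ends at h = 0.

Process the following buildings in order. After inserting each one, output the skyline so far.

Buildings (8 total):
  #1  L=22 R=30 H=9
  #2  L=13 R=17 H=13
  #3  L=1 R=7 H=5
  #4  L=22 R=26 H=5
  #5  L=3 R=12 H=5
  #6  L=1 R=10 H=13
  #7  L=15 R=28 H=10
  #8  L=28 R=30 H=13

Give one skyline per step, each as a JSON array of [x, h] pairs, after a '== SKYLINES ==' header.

== SKYLINES ==
[[22,9],[30,0]]
[[13,13],[17,0],[22,9],[30,0]]
[[1,5],[7,0],[13,13],[17,0],[22,9],[30,0]]
[[1,5],[7,0],[13,13],[17,0],[22,9],[30,0]]
[[1,5],[12,0],[13,13],[17,0],[22,9],[30,0]]
[[1,13],[10,5],[12,0],[13,13],[17,0],[22,9],[30,0]]
[[1,13],[10,5],[12,0],[13,13],[17,10],[28,9],[30,0]]
[[1,13],[10,5],[12,0],[13,13],[17,10],[28,13],[30,0]]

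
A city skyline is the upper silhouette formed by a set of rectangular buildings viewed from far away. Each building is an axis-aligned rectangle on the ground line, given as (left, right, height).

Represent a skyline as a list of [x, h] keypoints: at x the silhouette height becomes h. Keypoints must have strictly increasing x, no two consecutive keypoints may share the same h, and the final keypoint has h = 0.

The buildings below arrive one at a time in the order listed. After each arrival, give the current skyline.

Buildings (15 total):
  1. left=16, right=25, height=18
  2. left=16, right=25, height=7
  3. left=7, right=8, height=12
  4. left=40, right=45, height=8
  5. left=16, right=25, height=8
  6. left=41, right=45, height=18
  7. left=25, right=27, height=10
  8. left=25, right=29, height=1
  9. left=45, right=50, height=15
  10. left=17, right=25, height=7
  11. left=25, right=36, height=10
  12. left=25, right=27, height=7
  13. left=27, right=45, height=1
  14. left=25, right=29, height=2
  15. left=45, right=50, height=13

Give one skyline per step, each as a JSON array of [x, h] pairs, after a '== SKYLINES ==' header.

== SKYLINES ==
[[16,18],[25,0]]
[[16,18],[25,0]]
[[7,12],[8,0],[16,18],[25,0]]
[[7,12],[8,0],[16,18],[25,0],[40,8],[45,0]]
[[7,12],[8,0],[16,18],[25,0],[40,8],[45,0]]
[[7,12],[8,0],[16,18],[25,0],[40,8],[41,18],[45,0]]
[[7,12],[8,0],[16,18],[25,10],[27,0],[40,8],[41,18],[45,0]]
[[7,12],[8,0],[16,18],[25,10],[27,1],[29,0],[40,8],[41,18],[45,0]]
[[7,12],[8,0],[16,18],[25,10],[27,1],[29,0],[40,8],[41,18],[45,15],[50,0]]
[[7,12],[8,0],[16,18],[25,10],[27,1],[29,0],[40,8],[41,18],[45,15],[50,0]]
[[7,12],[8,0],[16,18],[25,10],[36,0],[40,8],[41,18],[45,15],[50,0]]
[[7,12],[8,0],[16,18],[25,10],[36,0],[40,8],[41,18],[45,15],[50,0]]
[[7,12],[8,0],[16,18],[25,10],[36,1],[40,8],[41,18],[45,15],[50,0]]
[[7,12],[8,0],[16,18],[25,10],[36,1],[40,8],[41,18],[45,15],[50,0]]
[[7,12],[8,0],[16,18],[25,10],[36,1],[40,8],[41,18],[45,15],[50,0]]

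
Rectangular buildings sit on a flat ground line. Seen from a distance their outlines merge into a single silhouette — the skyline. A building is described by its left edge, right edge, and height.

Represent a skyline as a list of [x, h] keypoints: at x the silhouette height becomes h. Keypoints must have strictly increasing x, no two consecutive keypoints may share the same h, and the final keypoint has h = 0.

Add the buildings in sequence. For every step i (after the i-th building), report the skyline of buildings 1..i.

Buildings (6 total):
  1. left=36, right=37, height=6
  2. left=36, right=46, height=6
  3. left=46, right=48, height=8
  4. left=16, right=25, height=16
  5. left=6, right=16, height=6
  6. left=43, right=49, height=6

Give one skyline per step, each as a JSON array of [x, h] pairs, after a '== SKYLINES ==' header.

== SKYLINES ==
[[36,6],[37,0]]
[[36,6],[46,0]]
[[36,6],[46,8],[48,0]]
[[16,16],[25,0],[36,6],[46,8],[48,0]]
[[6,6],[16,16],[25,0],[36,6],[46,8],[48,0]]
[[6,6],[16,16],[25,0],[36,6],[46,8],[48,6],[49,0]]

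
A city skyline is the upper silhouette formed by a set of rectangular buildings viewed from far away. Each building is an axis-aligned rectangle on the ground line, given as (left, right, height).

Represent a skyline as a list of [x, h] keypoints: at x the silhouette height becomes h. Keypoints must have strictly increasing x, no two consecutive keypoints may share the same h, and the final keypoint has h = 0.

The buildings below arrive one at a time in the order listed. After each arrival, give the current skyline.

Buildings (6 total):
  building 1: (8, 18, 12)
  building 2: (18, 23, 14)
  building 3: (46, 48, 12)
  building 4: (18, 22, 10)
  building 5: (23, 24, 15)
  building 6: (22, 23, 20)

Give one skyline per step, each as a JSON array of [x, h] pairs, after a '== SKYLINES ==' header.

== SKYLINES ==
[[8,12],[18,0]]
[[8,12],[18,14],[23,0]]
[[8,12],[18,14],[23,0],[46,12],[48,0]]
[[8,12],[18,14],[23,0],[46,12],[48,0]]
[[8,12],[18,14],[23,15],[24,0],[46,12],[48,0]]
[[8,12],[18,14],[22,20],[23,15],[24,0],[46,12],[48,0]]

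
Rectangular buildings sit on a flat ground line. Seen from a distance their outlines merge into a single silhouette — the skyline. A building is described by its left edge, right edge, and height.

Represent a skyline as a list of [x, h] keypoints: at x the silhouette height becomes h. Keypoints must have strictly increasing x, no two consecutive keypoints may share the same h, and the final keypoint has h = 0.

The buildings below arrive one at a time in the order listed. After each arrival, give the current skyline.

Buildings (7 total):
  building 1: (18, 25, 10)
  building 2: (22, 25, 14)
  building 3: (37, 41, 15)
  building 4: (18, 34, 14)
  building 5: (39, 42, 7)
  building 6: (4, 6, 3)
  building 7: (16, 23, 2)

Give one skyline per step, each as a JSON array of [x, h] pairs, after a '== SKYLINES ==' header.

== SKYLINES ==
[[18,10],[25,0]]
[[18,10],[22,14],[25,0]]
[[18,10],[22,14],[25,0],[37,15],[41,0]]
[[18,14],[34,0],[37,15],[41,0]]
[[18,14],[34,0],[37,15],[41,7],[42,0]]
[[4,3],[6,0],[18,14],[34,0],[37,15],[41,7],[42,0]]
[[4,3],[6,0],[16,2],[18,14],[34,0],[37,15],[41,7],[42,0]]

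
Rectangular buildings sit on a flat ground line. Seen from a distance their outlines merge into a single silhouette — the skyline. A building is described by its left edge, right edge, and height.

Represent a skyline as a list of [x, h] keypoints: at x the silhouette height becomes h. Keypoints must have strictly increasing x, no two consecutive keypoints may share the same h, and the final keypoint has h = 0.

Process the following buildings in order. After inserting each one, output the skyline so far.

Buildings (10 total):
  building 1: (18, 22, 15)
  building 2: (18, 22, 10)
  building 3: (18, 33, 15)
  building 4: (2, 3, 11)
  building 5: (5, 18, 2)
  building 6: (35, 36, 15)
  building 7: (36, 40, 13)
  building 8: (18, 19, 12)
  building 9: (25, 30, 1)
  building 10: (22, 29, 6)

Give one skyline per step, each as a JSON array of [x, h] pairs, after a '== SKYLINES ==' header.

== SKYLINES ==
[[18,15],[22,0]]
[[18,15],[22,0]]
[[18,15],[33,0]]
[[2,11],[3,0],[18,15],[33,0]]
[[2,11],[3,0],[5,2],[18,15],[33,0]]
[[2,11],[3,0],[5,2],[18,15],[33,0],[35,15],[36,0]]
[[2,11],[3,0],[5,2],[18,15],[33,0],[35,15],[36,13],[40,0]]
[[2,11],[3,0],[5,2],[18,15],[33,0],[35,15],[36,13],[40,0]]
[[2,11],[3,0],[5,2],[18,15],[33,0],[35,15],[36,13],[40,0]]
[[2,11],[3,0],[5,2],[18,15],[33,0],[35,15],[36,13],[40,0]]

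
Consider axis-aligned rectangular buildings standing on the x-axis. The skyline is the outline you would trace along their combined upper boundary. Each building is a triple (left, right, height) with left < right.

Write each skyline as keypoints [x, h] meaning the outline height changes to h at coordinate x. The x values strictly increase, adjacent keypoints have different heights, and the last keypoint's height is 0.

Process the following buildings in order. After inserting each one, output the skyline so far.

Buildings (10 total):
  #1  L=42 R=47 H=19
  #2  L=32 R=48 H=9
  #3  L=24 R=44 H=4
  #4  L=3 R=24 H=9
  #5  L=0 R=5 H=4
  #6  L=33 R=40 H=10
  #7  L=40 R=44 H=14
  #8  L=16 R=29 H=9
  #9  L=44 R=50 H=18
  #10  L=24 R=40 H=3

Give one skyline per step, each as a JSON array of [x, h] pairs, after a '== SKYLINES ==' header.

== SKYLINES ==
[[42,19],[47,0]]
[[32,9],[42,19],[47,9],[48,0]]
[[24,4],[32,9],[42,19],[47,9],[48,0]]
[[3,9],[24,4],[32,9],[42,19],[47,9],[48,0]]
[[0,4],[3,9],[24,4],[32,9],[42,19],[47,9],[48,0]]
[[0,4],[3,9],[24,4],[32,9],[33,10],[40,9],[42,19],[47,9],[48,0]]
[[0,4],[3,9],[24,4],[32,9],[33,10],[40,14],[42,19],[47,9],[48,0]]
[[0,4],[3,9],[29,4],[32,9],[33,10],[40,14],[42,19],[47,9],[48,0]]
[[0,4],[3,9],[29,4],[32,9],[33,10],[40,14],[42,19],[47,18],[50,0]]
[[0,4],[3,9],[29,4],[32,9],[33,10],[40,14],[42,19],[47,18],[50,0]]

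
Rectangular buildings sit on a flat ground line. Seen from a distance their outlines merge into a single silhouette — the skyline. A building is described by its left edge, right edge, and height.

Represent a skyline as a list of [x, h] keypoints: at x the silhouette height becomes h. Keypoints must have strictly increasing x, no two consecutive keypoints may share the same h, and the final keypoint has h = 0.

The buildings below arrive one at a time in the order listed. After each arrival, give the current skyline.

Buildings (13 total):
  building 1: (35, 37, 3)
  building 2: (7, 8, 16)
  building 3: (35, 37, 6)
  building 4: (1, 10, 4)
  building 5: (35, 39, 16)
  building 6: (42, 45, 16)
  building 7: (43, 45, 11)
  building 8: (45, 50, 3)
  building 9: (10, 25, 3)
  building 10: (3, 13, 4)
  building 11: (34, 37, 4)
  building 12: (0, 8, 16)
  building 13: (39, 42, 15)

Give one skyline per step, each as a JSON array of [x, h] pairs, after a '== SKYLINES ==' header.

== SKYLINES ==
[[35,3],[37,0]]
[[7,16],[8,0],[35,3],[37,0]]
[[7,16],[8,0],[35,6],[37,0]]
[[1,4],[7,16],[8,4],[10,0],[35,6],[37,0]]
[[1,4],[7,16],[8,4],[10,0],[35,16],[39,0]]
[[1,4],[7,16],[8,4],[10,0],[35,16],[39,0],[42,16],[45,0]]
[[1,4],[7,16],[8,4],[10,0],[35,16],[39,0],[42,16],[45,0]]
[[1,4],[7,16],[8,4],[10,0],[35,16],[39,0],[42,16],[45,3],[50,0]]
[[1,4],[7,16],[8,4],[10,3],[25,0],[35,16],[39,0],[42,16],[45,3],[50,0]]
[[1,4],[7,16],[8,4],[13,3],[25,0],[35,16],[39,0],[42,16],[45,3],[50,0]]
[[1,4],[7,16],[8,4],[13,3],[25,0],[34,4],[35,16],[39,0],[42,16],[45,3],[50,0]]
[[0,16],[8,4],[13,3],[25,0],[34,4],[35,16],[39,0],[42,16],[45,3],[50,0]]
[[0,16],[8,4],[13,3],[25,0],[34,4],[35,16],[39,15],[42,16],[45,3],[50,0]]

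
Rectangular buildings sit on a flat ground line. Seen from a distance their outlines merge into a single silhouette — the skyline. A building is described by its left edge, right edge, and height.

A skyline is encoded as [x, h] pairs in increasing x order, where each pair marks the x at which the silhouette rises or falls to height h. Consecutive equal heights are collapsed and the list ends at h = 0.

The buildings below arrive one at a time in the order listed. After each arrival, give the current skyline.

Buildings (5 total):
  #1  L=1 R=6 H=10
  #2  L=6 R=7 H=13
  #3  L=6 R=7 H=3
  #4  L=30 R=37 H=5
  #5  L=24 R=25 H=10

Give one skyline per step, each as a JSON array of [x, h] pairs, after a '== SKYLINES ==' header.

== SKYLINES ==
[[1,10],[6,0]]
[[1,10],[6,13],[7,0]]
[[1,10],[6,13],[7,0]]
[[1,10],[6,13],[7,0],[30,5],[37,0]]
[[1,10],[6,13],[7,0],[24,10],[25,0],[30,5],[37,0]]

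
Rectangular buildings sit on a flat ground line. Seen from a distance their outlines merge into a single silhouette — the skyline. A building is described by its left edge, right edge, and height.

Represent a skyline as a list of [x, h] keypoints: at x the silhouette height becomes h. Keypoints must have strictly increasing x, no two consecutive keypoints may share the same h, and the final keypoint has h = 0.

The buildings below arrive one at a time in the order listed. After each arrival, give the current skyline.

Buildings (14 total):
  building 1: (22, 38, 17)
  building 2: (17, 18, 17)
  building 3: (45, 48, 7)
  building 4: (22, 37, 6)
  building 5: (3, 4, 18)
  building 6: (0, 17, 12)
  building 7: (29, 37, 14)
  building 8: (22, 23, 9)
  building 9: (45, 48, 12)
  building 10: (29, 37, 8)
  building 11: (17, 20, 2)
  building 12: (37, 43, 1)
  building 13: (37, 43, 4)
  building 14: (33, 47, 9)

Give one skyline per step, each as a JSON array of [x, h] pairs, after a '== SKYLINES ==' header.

== SKYLINES ==
[[22,17],[38,0]]
[[17,17],[18,0],[22,17],[38,0]]
[[17,17],[18,0],[22,17],[38,0],[45,7],[48,0]]
[[17,17],[18,0],[22,17],[38,0],[45,7],[48,0]]
[[3,18],[4,0],[17,17],[18,0],[22,17],[38,0],[45,7],[48,0]]
[[0,12],[3,18],[4,12],[17,17],[18,0],[22,17],[38,0],[45,7],[48,0]]
[[0,12],[3,18],[4,12],[17,17],[18,0],[22,17],[38,0],[45,7],[48,0]]
[[0,12],[3,18],[4,12],[17,17],[18,0],[22,17],[38,0],[45,7],[48,0]]
[[0,12],[3,18],[4,12],[17,17],[18,0],[22,17],[38,0],[45,12],[48,0]]
[[0,12],[3,18],[4,12],[17,17],[18,0],[22,17],[38,0],[45,12],[48,0]]
[[0,12],[3,18],[4,12],[17,17],[18,2],[20,0],[22,17],[38,0],[45,12],[48,0]]
[[0,12],[3,18],[4,12],[17,17],[18,2],[20,0],[22,17],[38,1],[43,0],[45,12],[48,0]]
[[0,12],[3,18],[4,12],[17,17],[18,2],[20,0],[22,17],[38,4],[43,0],[45,12],[48,0]]
[[0,12],[3,18],[4,12],[17,17],[18,2],[20,0],[22,17],[38,9],[45,12],[48,0]]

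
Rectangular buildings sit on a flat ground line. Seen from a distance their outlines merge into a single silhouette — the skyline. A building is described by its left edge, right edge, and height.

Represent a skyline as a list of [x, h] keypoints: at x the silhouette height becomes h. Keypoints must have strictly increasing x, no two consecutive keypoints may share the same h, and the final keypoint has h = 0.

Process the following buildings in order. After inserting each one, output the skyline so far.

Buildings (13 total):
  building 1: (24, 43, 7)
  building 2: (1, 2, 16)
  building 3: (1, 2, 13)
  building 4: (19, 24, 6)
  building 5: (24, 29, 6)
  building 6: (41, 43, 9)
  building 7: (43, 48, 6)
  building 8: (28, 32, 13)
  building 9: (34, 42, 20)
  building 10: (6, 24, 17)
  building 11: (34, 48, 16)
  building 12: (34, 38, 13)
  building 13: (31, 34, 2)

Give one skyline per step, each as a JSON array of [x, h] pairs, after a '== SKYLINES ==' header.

== SKYLINES ==
[[24,7],[43,0]]
[[1,16],[2,0],[24,7],[43,0]]
[[1,16],[2,0],[24,7],[43,0]]
[[1,16],[2,0],[19,6],[24,7],[43,0]]
[[1,16],[2,0],[19,6],[24,7],[43,0]]
[[1,16],[2,0],[19,6],[24,7],[41,9],[43,0]]
[[1,16],[2,0],[19,6],[24,7],[41,9],[43,6],[48,0]]
[[1,16],[2,0],[19,6],[24,7],[28,13],[32,7],[41,9],[43,6],[48,0]]
[[1,16],[2,0],[19,6],[24,7],[28,13],[32,7],[34,20],[42,9],[43,6],[48,0]]
[[1,16],[2,0],[6,17],[24,7],[28,13],[32,7],[34,20],[42,9],[43,6],[48,0]]
[[1,16],[2,0],[6,17],[24,7],[28,13],[32,7],[34,20],[42,16],[48,0]]
[[1,16],[2,0],[6,17],[24,7],[28,13],[32,7],[34,20],[42,16],[48,0]]
[[1,16],[2,0],[6,17],[24,7],[28,13],[32,7],[34,20],[42,16],[48,0]]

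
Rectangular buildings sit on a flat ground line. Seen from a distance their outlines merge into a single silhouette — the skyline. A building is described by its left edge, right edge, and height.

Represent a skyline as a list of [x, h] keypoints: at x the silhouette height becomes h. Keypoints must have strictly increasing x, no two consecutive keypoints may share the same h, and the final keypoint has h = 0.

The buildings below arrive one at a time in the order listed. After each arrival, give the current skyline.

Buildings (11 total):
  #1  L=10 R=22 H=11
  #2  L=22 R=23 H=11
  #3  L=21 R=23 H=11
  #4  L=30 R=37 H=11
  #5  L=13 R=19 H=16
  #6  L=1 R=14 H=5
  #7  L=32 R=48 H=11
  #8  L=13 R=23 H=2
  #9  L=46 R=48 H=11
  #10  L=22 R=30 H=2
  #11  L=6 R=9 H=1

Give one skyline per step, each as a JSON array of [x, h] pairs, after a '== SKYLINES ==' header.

== SKYLINES ==
[[10,11],[22,0]]
[[10,11],[23,0]]
[[10,11],[23,0]]
[[10,11],[23,0],[30,11],[37,0]]
[[10,11],[13,16],[19,11],[23,0],[30,11],[37,0]]
[[1,5],[10,11],[13,16],[19,11],[23,0],[30,11],[37,0]]
[[1,5],[10,11],[13,16],[19,11],[23,0],[30,11],[48,0]]
[[1,5],[10,11],[13,16],[19,11],[23,0],[30,11],[48,0]]
[[1,5],[10,11],[13,16],[19,11],[23,0],[30,11],[48,0]]
[[1,5],[10,11],[13,16],[19,11],[23,2],[30,11],[48,0]]
[[1,5],[10,11],[13,16],[19,11],[23,2],[30,11],[48,0]]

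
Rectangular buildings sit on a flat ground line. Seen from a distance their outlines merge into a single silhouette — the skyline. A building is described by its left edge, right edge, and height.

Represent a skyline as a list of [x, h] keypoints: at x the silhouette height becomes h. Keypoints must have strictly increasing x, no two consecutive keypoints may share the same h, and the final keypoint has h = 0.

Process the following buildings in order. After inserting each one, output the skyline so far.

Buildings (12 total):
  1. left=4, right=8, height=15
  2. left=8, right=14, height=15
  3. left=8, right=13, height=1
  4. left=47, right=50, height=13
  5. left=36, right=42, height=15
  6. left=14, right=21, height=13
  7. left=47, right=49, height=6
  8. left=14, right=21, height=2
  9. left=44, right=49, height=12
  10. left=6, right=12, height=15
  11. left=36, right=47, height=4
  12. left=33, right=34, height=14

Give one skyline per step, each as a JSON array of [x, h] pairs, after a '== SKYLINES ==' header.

== SKYLINES ==
[[4,15],[8,0]]
[[4,15],[14,0]]
[[4,15],[14,0]]
[[4,15],[14,0],[47,13],[50,0]]
[[4,15],[14,0],[36,15],[42,0],[47,13],[50,0]]
[[4,15],[14,13],[21,0],[36,15],[42,0],[47,13],[50,0]]
[[4,15],[14,13],[21,0],[36,15],[42,0],[47,13],[50,0]]
[[4,15],[14,13],[21,0],[36,15],[42,0],[47,13],[50,0]]
[[4,15],[14,13],[21,0],[36,15],[42,0],[44,12],[47,13],[50,0]]
[[4,15],[14,13],[21,0],[36,15],[42,0],[44,12],[47,13],[50,0]]
[[4,15],[14,13],[21,0],[36,15],[42,4],[44,12],[47,13],[50,0]]
[[4,15],[14,13],[21,0],[33,14],[34,0],[36,15],[42,4],[44,12],[47,13],[50,0]]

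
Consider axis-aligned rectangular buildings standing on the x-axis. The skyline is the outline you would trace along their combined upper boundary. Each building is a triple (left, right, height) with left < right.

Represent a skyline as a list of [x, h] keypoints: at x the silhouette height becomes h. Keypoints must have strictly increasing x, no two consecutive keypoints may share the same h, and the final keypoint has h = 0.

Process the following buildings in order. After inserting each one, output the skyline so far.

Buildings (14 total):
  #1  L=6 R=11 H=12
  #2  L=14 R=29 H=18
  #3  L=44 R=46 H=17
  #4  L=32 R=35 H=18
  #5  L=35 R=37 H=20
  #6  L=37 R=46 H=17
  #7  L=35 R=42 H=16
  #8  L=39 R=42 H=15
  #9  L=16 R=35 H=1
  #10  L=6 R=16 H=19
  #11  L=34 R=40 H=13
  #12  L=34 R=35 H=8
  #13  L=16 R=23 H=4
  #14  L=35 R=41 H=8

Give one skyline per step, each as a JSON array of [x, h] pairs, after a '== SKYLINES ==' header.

== SKYLINES ==
[[6,12],[11,0]]
[[6,12],[11,0],[14,18],[29,0]]
[[6,12],[11,0],[14,18],[29,0],[44,17],[46,0]]
[[6,12],[11,0],[14,18],[29,0],[32,18],[35,0],[44,17],[46,0]]
[[6,12],[11,0],[14,18],[29,0],[32,18],[35,20],[37,0],[44,17],[46,0]]
[[6,12],[11,0],[14,18],[29,0],[32,18],[35,20],[37,17],[46,0]]
[[6,12],[11,0],[14,18],[29,0],[32,18],[35,20],[37,17],[46,0]]
[[6,12],[11,0],[14,18],[29,0],[32,18],[35,20],[37,17],[46,0]]
[[6,12],[11,0],[14,18],[29,1],[32,18],[35,20],[37,17],[46,0]]
[[6,19],[16,18],[29,1],[32,18],[35,20],[37,17],[46,0]]
[[6,19],[16,18],[29,1],[32,18],[35,20],[37,17],[46,0]]
[[6,19],[16,18],[29,1],[32,18],[35,20],[37,17],[46,0]]
[[6,19],[16,18],[29,1],[32,18],[35,20],[37,17],[46,0]]
[[6,19],[16,18],[29,1],[32,18],[35,20],[37,17],[46,0]]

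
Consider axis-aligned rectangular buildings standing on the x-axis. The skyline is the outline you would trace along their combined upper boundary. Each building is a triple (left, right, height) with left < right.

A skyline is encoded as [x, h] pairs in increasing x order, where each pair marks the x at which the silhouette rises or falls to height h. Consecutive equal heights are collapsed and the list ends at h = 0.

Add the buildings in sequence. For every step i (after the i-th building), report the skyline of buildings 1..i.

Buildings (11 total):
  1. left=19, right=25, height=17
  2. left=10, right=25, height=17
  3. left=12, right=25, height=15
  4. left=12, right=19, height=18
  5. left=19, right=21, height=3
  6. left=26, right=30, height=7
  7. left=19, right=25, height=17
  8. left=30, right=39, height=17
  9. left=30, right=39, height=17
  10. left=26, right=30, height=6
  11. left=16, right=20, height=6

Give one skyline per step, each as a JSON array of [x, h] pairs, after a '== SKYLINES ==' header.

== SKYLINES ==
[[19,17],[25,0]]
[[10,17],[25,0]]
[[10,17],[25,0]]
[[10,17],[12,18],[19,17],[25,0]]
[[10,17],[12,18],[19,17],[25,0]]
[[10,17],[12,18],[19,17],[25,0],[26,7],[30,0]]
[[10,17],[12,18],[19,17],[25,0],[26,7],[30,0]]
[[10,17],[12,18],[19,17],[25,0],[26,7],[30,17],[39,0]]
[[10,17],[12,18],[19,17],[25,0],[26,7],[30,17],[39,0]]
[[10,17],[12,18],[19,17],[25,0],[26,7],[30,17],[39,0]]
[[10,17],[12,18],[19,17],[25,0],[26,7],[30,17],[39,0]]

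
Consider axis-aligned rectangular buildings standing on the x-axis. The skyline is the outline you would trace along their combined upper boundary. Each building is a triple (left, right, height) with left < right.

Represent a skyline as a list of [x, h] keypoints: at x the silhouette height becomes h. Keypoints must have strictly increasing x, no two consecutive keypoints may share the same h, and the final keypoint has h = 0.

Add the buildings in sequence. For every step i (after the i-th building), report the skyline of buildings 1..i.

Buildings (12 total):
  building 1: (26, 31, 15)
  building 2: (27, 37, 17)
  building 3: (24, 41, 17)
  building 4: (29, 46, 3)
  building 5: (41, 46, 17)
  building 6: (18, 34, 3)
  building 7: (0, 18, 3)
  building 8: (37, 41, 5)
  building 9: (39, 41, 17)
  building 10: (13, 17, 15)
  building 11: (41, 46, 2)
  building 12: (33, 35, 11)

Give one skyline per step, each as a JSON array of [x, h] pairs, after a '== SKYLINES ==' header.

== SKYLINES ==
[[26,15],[31,0]]
[[26,15],[27,17],[37,0]]
[[24,17],[41,0]]
[[24,17],[41,3],[46,0]]
[[24,17],[46,0]]
[[18,3],[24,17],[46,0]]
[[0,3],[24,17],[46,0]]
[[0,3],[24,17],[46,0]]
[[0,3],[24,17],[46,0]]
[[0,3],[13,15],[17,3],[24,17],[46,0]]
[[0,3],[13,15],[17,3],[24,17],[46,0]]
[[0,3],[13,15],[17,3],[24,17],[46,0]]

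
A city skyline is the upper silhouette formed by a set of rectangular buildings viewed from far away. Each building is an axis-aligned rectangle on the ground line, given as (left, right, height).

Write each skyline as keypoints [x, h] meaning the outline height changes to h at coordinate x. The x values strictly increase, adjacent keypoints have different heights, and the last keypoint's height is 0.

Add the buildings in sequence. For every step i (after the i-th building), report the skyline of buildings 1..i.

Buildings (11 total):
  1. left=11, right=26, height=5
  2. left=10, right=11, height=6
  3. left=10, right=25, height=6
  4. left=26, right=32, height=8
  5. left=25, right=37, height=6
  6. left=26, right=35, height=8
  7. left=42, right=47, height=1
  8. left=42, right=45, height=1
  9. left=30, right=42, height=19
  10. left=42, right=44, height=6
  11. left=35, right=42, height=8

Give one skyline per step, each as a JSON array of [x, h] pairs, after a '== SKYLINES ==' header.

== SKYLINES ==
[[11,5],[26,0]]
[[10,6],[11,5],[26,0]]
[[10,6],[25,5],[26,0]]
[[10,6],[25,5],[26,8],[32,0]]
[[10,6],[26,8],[32,6],[37,0]]
[[10,6],[26,8],[35,6],[37,0]]
[[10,6],[26,8],[35,6],[37,0],[42,1],[47,0]]
[[10,6],[26,8],[35,6],[37,0],[42,1],[47,0]]
[[10,6],[26,8],[30,19],[42,1],[47,0]]
[[10,6],[26,8],[30,19],[42,6],[44,1],[47,0]]
[[10,6],[26,8],[30,19],[42,6],[44,1],[47,0]]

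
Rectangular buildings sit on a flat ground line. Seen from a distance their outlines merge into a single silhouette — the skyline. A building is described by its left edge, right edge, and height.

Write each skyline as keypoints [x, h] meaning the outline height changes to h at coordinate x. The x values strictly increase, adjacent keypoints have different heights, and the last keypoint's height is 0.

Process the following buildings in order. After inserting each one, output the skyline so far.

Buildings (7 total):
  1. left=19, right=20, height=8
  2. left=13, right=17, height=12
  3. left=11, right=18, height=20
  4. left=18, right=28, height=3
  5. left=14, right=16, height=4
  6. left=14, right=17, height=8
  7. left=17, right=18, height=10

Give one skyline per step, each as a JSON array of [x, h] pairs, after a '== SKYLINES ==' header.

== SKYLINES ==
[[19,8],[20,0]]
[[13,12],[17,0],[19,8],[20,0]]
[[11,20],[18,0],[19,8],[20,0]]
[[11,20],[18,3],[19,8],[20,3],[28,0]]
[[11,20],[18,3],[19,8],[20,3],[28,0]]
[[11,20],[18,3],[19,8],[20,3],[28,0]]
[[11,20],[18,3],[19,8],[20,3],[28,0]]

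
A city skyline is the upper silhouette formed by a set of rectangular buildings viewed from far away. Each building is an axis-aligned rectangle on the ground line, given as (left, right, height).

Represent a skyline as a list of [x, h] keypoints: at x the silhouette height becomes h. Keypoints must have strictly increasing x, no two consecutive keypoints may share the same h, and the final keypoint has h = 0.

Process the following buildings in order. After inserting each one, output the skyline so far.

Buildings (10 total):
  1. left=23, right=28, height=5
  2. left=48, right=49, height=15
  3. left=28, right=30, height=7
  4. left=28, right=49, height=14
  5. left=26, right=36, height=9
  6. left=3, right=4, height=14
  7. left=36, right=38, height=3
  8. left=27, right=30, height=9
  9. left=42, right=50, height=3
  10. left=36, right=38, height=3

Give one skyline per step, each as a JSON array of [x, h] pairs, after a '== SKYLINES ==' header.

== SKYLINES ==
[[23,5],[28,0]]
[[23,5],[28,0],[48,15],[49,0]]
[[23,5],[28,7],[30,0],[48,15],[49,0]]
[[23,5],[28,14],[48,15],[49,0]]
[[23,5],[26,9],[28,14],[48,15],[49,0]]
[[3,14],[4,0],[23,5],[26,9],[28,14],[48,15],[49,0]]
[[3,14],[4,0],[23,5],[26,9],[28,14],[48,15],[49,0]]
[[3,14],[4,0],[23,5],[26,9],[28,14],[48,15],[49,0]]
[[3,14],[4,0],[23,5],[26,9],[28,14],[48,15],[49,3],[50,0]]
[[3,14],[4,0],[23,5],[26,9],[28,14],[48,15],[49,3],[50,0]]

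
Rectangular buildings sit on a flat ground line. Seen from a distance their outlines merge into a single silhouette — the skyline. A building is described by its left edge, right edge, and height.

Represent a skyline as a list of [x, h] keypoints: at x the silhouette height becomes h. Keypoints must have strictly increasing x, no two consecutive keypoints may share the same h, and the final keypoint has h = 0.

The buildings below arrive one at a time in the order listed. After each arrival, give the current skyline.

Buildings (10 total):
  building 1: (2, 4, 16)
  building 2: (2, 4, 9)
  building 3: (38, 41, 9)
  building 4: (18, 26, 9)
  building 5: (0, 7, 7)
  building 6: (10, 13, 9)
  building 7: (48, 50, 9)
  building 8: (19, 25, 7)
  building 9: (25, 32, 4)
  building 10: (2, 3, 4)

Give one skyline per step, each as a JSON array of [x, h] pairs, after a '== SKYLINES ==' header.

== SKYLINES ==
[[2,16],[4,0]]
[[2,16],[4,0]]
[[2,16],[4,0],[38,9],[41,0]]
[[2,16],[4,0],[18,9],[26,0],[38,9],[41,0]]
[[0,7],[2,16],[4,7],[7,0],[18,9],[26,0],[38,9],[41,0]]
[[0,7],[2,16],[4,7],[7,0],[10,9],[13,0],[18,9],[26,0],[38,9],[41,0]]
[[0,7],[2,16],[4,7],[7,0],[10,9],[13,0],[18,9],[26,0],[38,9],[41,0],[48,9],[50,0]]
[[0,7],[2,16],[4,7],[7,0],[10,9],[13,0],[18,9],[26,0],[38,9],[41,0],[48,9],[50,0]]
[[0,7],[2,16],[4,7],[7,0],[10,9],[13,0],[18,9],[26,4],[32,0],[38,9],[41,0],[48,9],[50,0]]
[[0,7],[2,16],[4,7],[7,0],[10,9],[13,0],[18,9],[26,4],[32,0],[38,9],[41,0],[48,9],[50,0]]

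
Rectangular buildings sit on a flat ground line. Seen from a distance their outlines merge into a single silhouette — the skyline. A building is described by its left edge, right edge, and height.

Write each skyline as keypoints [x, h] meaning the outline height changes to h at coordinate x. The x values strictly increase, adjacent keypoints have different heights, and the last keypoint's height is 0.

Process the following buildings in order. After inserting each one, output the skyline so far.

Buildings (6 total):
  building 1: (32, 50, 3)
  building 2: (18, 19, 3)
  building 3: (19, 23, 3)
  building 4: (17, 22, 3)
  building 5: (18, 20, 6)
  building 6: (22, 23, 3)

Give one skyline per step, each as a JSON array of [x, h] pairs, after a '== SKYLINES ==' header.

== SKYLINES ==
[[32,3],[50,0]]
[[18,3],[19,0],[32,3],[50,0]]
[[18,3],[23,0],[32,3],[50,0]]
[[17,3],[23,0],[32,3],[50,0]]
[[17,3],[18,6],[20,3],[23,0],[32,3],[50,0]]
[[17,3],[18,6],[20,3],[23,0],[32,3],[50,0]]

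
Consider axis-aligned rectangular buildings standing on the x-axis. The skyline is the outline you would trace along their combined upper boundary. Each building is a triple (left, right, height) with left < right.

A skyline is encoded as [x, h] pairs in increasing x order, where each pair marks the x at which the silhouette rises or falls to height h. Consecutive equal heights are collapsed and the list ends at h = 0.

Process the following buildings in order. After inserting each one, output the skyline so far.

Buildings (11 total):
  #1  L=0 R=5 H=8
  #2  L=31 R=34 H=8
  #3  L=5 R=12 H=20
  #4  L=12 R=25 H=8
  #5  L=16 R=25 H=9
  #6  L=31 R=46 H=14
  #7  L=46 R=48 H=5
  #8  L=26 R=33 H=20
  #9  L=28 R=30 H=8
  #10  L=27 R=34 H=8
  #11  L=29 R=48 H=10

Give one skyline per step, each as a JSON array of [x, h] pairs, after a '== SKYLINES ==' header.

== SKYLINES ==
[[0,8],[5,0]]
[[0,8],[5,0],[31,8],[34,0]]
[[0,8],[5,20],[12,0],[31,8],[34,0]]
[[0,8],[5,20],[12,8],[25,0],[31,8],[34,0]]
[[0,8],[5,20],[12,8],[16,9],[25,0],[31,8],[34,0]]
[[0,8],[5,20],[12,8],[16,9],[25,0],[31,14],[46,0]]
[[0,8],[5,20],[12,8],[16,9],[25,0],[31,14],[46,5],[48,0]]
[[0,8],[5,20],[12,8],[16,9],[25,0],[26,20],[33,14],[46,5],[48,0]]
[[0,8],[5,20],[12,8],[16,9],[25,0],[26,20],[33,14],[46,5],[48,0]]
[[0,8],[5,20],[12,8],[16,9],[25,0],[26,20],[33,14],[46,5],[48,0]]
[[0,8],[5,20],[12,8],[16,9],[25,0],[26,20],[33,14],[46,10],[48,0]]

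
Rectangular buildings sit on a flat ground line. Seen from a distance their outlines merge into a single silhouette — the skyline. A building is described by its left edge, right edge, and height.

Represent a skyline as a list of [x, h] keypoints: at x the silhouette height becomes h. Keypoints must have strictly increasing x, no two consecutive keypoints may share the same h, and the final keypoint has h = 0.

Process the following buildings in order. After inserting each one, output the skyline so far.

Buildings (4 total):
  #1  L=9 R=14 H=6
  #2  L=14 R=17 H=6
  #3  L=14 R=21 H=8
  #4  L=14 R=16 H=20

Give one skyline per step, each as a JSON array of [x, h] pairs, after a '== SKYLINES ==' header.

== SKYLINES ==
[[9,6],[14,0]]
[[9,6],[17,0]]
[[9,6],[14,8],[21,0]]
[[9,6],[14,20],[16,8],[21,0]]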